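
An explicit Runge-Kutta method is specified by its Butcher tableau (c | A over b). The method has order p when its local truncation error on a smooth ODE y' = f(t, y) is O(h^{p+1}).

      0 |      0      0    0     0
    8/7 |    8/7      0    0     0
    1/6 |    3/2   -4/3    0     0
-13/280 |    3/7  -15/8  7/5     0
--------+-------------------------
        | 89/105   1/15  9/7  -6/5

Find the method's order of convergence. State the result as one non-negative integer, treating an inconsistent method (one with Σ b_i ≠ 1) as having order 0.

b = (89/105, 1/15, 9/7, -6/5)
c = (0, 8/7, 1/6, -13/280)
Ac = (0, 0, -32/21, -401/210)
Σ b_i: 89/105·1 + 1/15·1 + 9/7·1 + (-6/5)·1 = 1 ✓
b·c: 1/15·8/7 + 9/7·1/6 + (-6/5)·(-13/280) = 727/2100 ≠ 1/2 ⇒ order 1.

1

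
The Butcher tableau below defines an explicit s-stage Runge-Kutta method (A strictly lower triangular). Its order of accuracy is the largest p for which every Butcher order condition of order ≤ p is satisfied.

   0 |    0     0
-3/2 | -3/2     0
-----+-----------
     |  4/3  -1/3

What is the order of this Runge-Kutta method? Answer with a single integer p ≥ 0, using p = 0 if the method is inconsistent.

2

b = (4/3, -1/3)
c = (0, -3/2)
Σ b_i: 4/3·1 + (-1/3)·1 = 1 ✓
b·c: (-1/3)·(-3/2) = 1/2 ✓; 2 stages ⇒ order 2.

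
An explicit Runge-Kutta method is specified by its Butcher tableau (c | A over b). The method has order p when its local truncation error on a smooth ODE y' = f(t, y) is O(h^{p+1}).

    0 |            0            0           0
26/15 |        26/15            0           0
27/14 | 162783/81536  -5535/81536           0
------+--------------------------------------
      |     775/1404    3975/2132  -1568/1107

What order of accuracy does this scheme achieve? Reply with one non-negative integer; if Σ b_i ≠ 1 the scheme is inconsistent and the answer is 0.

3

b = (775/1404, 3975/2132, -1568/1107)
c = (0, 26/15, 27/14)
Ac = (0, 0, -369/3136)
Σ b_i: 775/1404·1 + 3975/2132·1 + (-1568/1107)·1 = 1 ✓
b·c: 3975/2132·26/15 + (-1568/1107)·27/14 = 1/2 ✓
b·c²: 3975/2132·676/225 + (-1568/1107)·729/196 = 1/3 ✓
b·Ac: (-1568/1107)·(-369/3136) = 1/6 ✓; 3 stages ⇒ order 3.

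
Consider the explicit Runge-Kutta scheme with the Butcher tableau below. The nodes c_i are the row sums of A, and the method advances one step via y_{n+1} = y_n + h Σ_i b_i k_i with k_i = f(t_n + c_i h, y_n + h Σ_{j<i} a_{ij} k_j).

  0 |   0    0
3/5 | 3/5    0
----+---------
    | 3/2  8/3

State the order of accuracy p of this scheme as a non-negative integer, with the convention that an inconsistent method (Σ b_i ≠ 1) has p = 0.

b = (3/2, 8/3)
c = (0, 3/5)
Σ b_i: 3/2·1 + 8/3·1 = 25/6 ≠ 1 ⇒ order 0.

0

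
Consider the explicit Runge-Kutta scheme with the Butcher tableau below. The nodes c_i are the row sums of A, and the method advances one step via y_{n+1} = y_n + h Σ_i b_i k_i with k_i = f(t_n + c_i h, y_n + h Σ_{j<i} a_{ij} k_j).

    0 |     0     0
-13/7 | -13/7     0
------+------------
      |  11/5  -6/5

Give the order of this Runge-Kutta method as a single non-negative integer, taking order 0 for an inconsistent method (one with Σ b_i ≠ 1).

1

b = (11/5, -6/5)
c = (0, -13/7)
Σ b_i: 11/5·1 + (-6/5)·1 = 1 ✓
b·c: (-6/5)·(-13/7) = 78/35 ≠ 1/2 ⇒ order 1.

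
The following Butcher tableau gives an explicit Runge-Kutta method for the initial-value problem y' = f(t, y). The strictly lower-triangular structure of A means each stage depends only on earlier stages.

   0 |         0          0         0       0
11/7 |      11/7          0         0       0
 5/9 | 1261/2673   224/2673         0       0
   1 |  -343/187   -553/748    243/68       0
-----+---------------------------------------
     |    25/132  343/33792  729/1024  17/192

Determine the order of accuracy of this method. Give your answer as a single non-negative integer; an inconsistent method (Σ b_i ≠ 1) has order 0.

4

b = (25/132, 343/33792, 729/1024, 17/192)
c = (0, 11/7, 5/9, 1)
Ac = (0, 0, 32/243, 14/17)
Σ b_i: 25/132·1 + 343/33792·1 + 729/1024·1 + 17/192·1 = 1 ✓
b·c: 343/33792·11/7 + 729/1024·5/9 + 17/192·1 = 1/2 ✓
b·c²: 343/33792·121/49 + 729/1024·25/81 + 17/192·1 = 1/3 ✓
b·Ac: 729/1024·32/243 + 17/192·14/17 = 1/6 ✓
b·c³: 343/33792·1331/343 + 729/1024·125/729 + 17/192·1 = 1/4 ✓
b·(c∘Ac): 729/1024·160/2187 + 17/192·14/17 = 1/8 ✓
b·Ac²: 729/1024·352/1701 + 17/192·(-86/119) = 1/12 ✓
b·A²c: 17/192·8/17 = 1/24 ✓; 4 stages ⇒ order 4.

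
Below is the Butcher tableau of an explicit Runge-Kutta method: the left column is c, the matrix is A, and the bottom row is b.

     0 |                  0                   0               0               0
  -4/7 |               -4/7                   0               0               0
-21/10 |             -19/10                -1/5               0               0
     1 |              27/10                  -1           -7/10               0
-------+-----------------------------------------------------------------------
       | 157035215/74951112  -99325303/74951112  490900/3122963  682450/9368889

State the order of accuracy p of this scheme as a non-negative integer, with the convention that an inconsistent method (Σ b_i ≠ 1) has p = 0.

b = (157035215/74951112, -99325303/74951112, 490900/3122963, 682450/9368889)
c = (0, -4/7, -21/10, 1)
Ac = (0, 0, 4/35, 1429/700)
Σ b_i: 157035215/74951112·1 + (-99325303/74951112)·1 + 490900/3122963·1 + 682450/9368889·1 = 1 ✓
b·c: (-99325303/74951112)·(-4/7) + 490900/3122963·(-21/10) + 682450/9368889·1 = 1/2 ✓
b·c²: (-99325303/74951112)·16/49 + 490900/3122963·441/100 + 682450/9368889·1 = 1/3 ✓
b·Ac: 490900/3122963·4/35 + 682450/9368889·1429/700 = 1/6 ✓
b·c³: (-99325303/74951112)·(-64/343) + 490900/3122963·(-9261/1000) + 682450/9368889·1 = -248257323/218607410 ≠ 1/4 ⇒ order 3.
b·(c∘Ac): 490900/3122963·(-6/25) + 682450/9368889·1429/700 = 14556149/131164446 ≠ 1/8
b·Ac²: 490900/3122963·(-16/245) + 682450/9368889·(-167263/49000) = -339603641/1311644460 ≠ 1/12
b·A²c: 682450/9368889·(-2/25) = -54596/9368889 ≠ 1/24

3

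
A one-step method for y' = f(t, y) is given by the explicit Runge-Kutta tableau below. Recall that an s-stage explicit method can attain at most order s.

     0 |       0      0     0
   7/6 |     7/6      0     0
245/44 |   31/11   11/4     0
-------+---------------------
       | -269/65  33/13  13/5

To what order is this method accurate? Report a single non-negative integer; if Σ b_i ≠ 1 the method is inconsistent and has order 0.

1

b = (-269/65, 33/13, 13/5)
c = (0, 7/6, 245/44)
Ac = (0, 0, 77/24)
Σ b_i: (-269/65)·1 + 33/13·1 + 13/5·1 = 1 ✓
b·c: 33/13·7/6 + 13/5·245/44 = 9975/572 ≠ 1/2 ⇒ order 1.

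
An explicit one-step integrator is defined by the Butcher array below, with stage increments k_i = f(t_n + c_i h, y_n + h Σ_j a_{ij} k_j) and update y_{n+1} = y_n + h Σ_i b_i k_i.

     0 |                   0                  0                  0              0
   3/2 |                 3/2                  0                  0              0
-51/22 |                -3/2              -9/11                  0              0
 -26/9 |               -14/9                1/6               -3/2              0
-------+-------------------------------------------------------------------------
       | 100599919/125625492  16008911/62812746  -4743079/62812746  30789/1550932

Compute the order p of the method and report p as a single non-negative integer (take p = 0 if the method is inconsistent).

b = (100599919/125625492, 16008911/62812746, -4743079/62812746, 30789/1550932)
c = (0, 3/2, -51/22, -26/9)
Ac = (0, 0, -27/22, 41/11)
Σ b_i: 100599919/125625492·1 + 16008911/62812746·1 + (-4743079/62812746)·1 + 30789/1550932·1 = 1 ✓
b·c: 16008911/62812746·3/2 + (-4743079/62812746)·(-51/22) + 30789/1550932·(-26/9) = 1/2 ✓
b·c²: 16008911/62812746·9/4 + (-4743079/62812746)·2601/484 + 30789/1550932·676/81 = 1/3 ✓
b·Ac: (-4743079/62812746)·(-27/22) + 30789/1550932·41/11 = 1/6 ✓
b·c³: 16008911/62812746·27/8 + (-4743079/62812746)·(-132651/10648) + 30789/1550932·(-17576/729) = 1827205823/1381880412 ≠ 1/4 ⇒ order 3.
b·(c∘Ac): (-4743079/62812746)·1377/484 + 30789/1550932·(-1066/99) = -1329435/3101864 ≠ 1/8
b·Ac²: (-4743079/62812746)·(-81/44) + 30789/1550932·(-930/121) = -463061/34120504 ≠ 1/12
b·A²c: 30789/1550932·81/44 = 226719/6203728 ≠ 1/24

3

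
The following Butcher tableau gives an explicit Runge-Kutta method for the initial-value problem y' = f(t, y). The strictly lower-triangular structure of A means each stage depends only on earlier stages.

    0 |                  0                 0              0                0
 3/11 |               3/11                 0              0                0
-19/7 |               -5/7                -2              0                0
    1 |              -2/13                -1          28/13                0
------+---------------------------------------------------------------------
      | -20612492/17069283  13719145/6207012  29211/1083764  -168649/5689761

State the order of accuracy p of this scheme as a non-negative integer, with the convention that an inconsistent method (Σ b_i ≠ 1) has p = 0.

3

b = (-20612492/17069283, 13719145/6207012, 29211/1083764, -168649/5689761)
c = (0, 3/11, -19/7, 1)
Ac = (0, 0, -6/11, -875/143)
Σ b_i: (-20612492/17069283)·1 + 13719145/6207012·1 + 29211/1083764·1 + (-168649/5689761)·1 = 1 ✓
b·c: 13719145/6207012·3/11 + 29211/1083764·(-19/7) + (-168649/5689761)·1 = 1/2 ✓
b·c²: 13719145/6207012·9/121 + 29211/1083764·361/49 + (-168649/5689761)·1 = 1/3 ✓
b·Ac: 29211/1083764·(-6/11) + (-168649/5689761)·(-875/143) = 1/6 ✓
b·c³: 13719145/6207012·27/1331 + 29211/1083764·(-6859/343) + (-168649/5689761)·1 = -458958319/876223194 ≠ 1/4 ⇒ order 3.
b·(c∘Ac): 29211/1083764·114/77 + (-168649/5689761)·(-875/143) = 3956833/17882106 ≠ 1/8
b·Ac²: 29211/1083764·(-18/121) + (-168649/5689761)·173905/11011 = -413707753/876223194 ≠ 1/12
b·A²c: (-168649/5689761)·(-168/143) = 103784/2980351 ≠ 1/24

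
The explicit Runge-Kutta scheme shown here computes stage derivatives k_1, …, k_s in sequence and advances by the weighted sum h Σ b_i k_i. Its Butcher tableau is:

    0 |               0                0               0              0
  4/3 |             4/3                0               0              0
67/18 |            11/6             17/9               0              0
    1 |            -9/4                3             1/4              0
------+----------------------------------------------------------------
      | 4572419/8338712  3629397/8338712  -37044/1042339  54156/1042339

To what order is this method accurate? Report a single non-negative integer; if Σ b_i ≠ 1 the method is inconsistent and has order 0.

b = (4572419/8338712, 3629397/8338712, -37044/1042339, 54156/1042339)
c = (0, 4/3, 67/18, 1)
Ac = (0, 0, 68/27, 355/72)
Σ b_i: 4572419/8338712·1 + 3629397/8338712·1 + (-37044/1042339)·1 + 54156/1042339·1 = 1 ✓
b·c: 3629397/8338712·4/3 + (-37044/1042339)·67/18 + 54156/1042339·1 = 1/2 ✓
b·c²: 3629397/8338712·16/9 + (-37044/1042339)·4489/324 + 54156/1042339·1 = 1/3 ✓
b·Ac: (-37044/1042339)·68/27 + 54156/1042339·355/72 = 1/6 ✓
b·c³: 3629397/8338712·64/27 + (-37044/1042339)·300763/5832 + 54156/1042339·1 = -42166933/56286306 ≠ 1/4 ⇒ order 3.
b·(c∘Ac): (-37044/1042339)·2278/243 + 54156/1042339·355/72 = -1444487/18762102 ≠ 1/8
b·Ac²: (-37044/1042339)·272/81 + 54156/1042339·11401/1296 = 38018089/112572612 ≠ 1/12
b·A²c: 54156/1042339·17/27 = 306884/9381051 ≠ 1/24

3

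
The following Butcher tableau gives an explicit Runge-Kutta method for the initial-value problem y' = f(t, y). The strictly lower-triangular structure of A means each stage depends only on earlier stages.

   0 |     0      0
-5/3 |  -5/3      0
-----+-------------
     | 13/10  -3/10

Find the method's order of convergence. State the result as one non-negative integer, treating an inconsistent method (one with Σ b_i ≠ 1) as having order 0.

b = (13/10, -3/10)
c = (0, -5/3)
Σ b_i: 13/10·1 + (-3/10)·1 = 1 ✓
b·c: (-3/10)·(-5/3) = 1/2 ✓; 2 stages ⇒ order 2.

2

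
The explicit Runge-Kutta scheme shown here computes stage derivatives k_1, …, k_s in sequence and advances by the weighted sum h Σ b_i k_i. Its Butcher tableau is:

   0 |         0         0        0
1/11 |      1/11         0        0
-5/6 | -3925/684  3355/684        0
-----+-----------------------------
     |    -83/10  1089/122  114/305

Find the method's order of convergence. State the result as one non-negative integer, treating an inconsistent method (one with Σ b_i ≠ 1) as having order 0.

3

b = (-83/10, 1089/122, 114/305)
c = (0, 1/11, -5/6)
Ac = (0, 0, 305/684)
Σ b_i: (-83/10)·1 + 1089/122·1 + 114/305·1 = 1 ✓
b·c: 1089/122·1/11 + 114/305·(-5/6) = 1/2 ✓
b·c²: 1089/122·1/121 + 114/305·25/36 = 1/3 ✓
b·Ac: 114/305·305/684 = 1/6 ✓; 3 stages ⇒ order 3.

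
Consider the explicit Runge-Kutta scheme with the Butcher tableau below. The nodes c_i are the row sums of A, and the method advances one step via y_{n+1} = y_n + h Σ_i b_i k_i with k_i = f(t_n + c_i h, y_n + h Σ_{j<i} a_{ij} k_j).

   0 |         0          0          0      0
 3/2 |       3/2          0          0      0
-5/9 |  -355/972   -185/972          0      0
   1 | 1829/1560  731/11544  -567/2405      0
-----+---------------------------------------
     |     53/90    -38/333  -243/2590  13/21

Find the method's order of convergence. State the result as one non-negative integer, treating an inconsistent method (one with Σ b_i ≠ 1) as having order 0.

4

b = (53/90, -38/333, -243/2590, 13/21)
c = (0, 3/2, -5/9, 1)
Ac = (0, 0, -185/648, 47/208)
Σ b_i: 53/90·1 + (-38/333)·1 + (-243/2590)·1 + 13/21·1 = 1 ✓
b·c: (-38/333)·3/2 + (-243/2590)·(-5/9) + 13/21·1 = 1/2 ✓
b·c²: (-38/333)·9/4 + (-243/2590)·25/81 + 13/21·1 = 1/3 ✓
b·Ac: (-243/2590)·(-185/648) + 13/21·47/208 = 1/6 ✓
b·c³: (-38/333)·27/8 + (-243/2590)·(-125/729) + 13/21·1 = 1/4 ✓
b·(c∘Ac): (-243/2590)·925/5832 + 13/21·47/208 = 1/8 ✓
b·Ac²: (-243/2590)·(-185/432) + 13/21·29/416 = 1/12 ✓
b·A²c: 13/21·7/104 = 1/24 ✓; 4 stages ⇒ order 4.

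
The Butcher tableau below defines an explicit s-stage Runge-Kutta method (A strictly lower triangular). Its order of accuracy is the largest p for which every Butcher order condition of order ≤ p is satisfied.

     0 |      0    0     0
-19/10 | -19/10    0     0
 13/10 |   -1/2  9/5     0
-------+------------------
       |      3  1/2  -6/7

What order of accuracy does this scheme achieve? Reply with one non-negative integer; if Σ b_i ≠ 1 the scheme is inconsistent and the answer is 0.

b = (3, 1/2, -6/7)
c = (0, -19/10, 13/10)
Ac = (0, 0, -171/50)
Σ b_i: 3·1 + 1/2·1 + (-6/7)·1 = 37/14 ≠ 1 ⇒ order 0.

0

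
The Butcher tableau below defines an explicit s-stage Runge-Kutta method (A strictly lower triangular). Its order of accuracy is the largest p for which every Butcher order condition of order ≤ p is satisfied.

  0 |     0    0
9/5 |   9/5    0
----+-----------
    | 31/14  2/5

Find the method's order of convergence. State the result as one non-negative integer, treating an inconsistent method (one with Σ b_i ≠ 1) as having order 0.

0

b = (31/14, 2/5)
c = (0, 9/5)
Σ b_i: 31/14·1 + 2/5·1 = 183/70 ≠ 1 ⇒ order 0.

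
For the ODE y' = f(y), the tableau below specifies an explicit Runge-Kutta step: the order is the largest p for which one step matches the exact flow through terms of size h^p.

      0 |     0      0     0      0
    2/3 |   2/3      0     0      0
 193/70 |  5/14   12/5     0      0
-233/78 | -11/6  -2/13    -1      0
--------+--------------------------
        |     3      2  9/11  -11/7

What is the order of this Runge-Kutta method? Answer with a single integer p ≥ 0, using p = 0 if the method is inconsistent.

0

b = (3, 2, 9/11, -11/7)
c = (0, 2/3, 193/70, -233/78)
Ac = (0, 0, 8/5, -7807/2730)
Σ b_i: 3·1 + 2·1 + 9/11·1 + (-11/7)·1 = 327/77 ≠ 1 ⇒ order 0.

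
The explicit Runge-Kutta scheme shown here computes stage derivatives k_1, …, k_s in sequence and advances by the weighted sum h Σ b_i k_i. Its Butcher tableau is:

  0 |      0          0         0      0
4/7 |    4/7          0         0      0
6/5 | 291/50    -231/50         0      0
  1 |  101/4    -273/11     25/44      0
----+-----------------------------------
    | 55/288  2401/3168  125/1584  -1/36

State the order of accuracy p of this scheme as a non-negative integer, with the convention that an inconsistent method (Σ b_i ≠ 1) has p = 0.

b = (55/288, 2401/3168, 125/1584, -1/36)
c = (0, 4/7, 6/5, 1)
Ac = (0, 0, -66/25, -27/2)
Σ b_i: 55/288·1 + 2401/3168·1 + 125/1584·1 + (-1/36)·1 = 1 ✓
b·c: 2401/3168·4/7 + 125/1584·6/5 + (-1/36)·1 = 1/2 ✓
b·c²: 2401/3168·16/49 + 125/1584·36/25 + (-1/36)·1 = 1/3 ✓
b·Ac: 125/1584·(-66/25) + (-1/36)·(-27/2) = 1/6 ✓
b·c³: 2401/3168·64/343 + 125/1584·216/125 + (-1/36)·1 = 1/4 ✓
b·(c∘Ac): 125/1584·(-396/125) + (-1/36)·(-27/2) = 1/8 ✓
b·Ac²: 125/1584·(-264/175) + (-1/36)·(-51/7) = 1/12 ✓
b·A²c: (-1/36)·(-3/2) = 1/24 ✓; 4 stages ⇒ order 4.

4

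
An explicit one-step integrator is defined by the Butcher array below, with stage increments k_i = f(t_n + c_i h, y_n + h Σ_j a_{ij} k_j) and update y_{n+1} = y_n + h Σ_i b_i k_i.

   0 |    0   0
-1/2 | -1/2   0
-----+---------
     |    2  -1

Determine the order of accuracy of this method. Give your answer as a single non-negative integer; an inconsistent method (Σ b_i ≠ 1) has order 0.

b = (2, -1)
c = (0, -1/2)
Σ b_i: 2·1 + (-1)·1 = 1 ✓
b·c: (-1)·(-1/2) = 1/2 ✓; 2 stages ⇒ order 2.

2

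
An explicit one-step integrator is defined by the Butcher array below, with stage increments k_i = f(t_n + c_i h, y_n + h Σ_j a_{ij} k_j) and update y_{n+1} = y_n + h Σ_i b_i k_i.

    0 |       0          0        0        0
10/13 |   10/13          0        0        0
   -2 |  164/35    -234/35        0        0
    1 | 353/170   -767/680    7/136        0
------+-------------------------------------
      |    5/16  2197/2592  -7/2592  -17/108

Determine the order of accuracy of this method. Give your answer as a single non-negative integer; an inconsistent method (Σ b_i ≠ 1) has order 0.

b = (5/16, 2197/2592, -7/2592, -17/108)
c = (0, 10/13, -2, 1)
Ac = (0, 0, -36/7, -33/34)
Σ b_i: 5/16·1 + 2197/2592·1 + (-7/2592)·1 + (-17/108)·1 = 1 ✓
b·c: 2197/2592·10/13 + (-7/2592)·(-2) + (-17/108)·1 = 1/2 ✓
b·c²: 2197/2592·100/169 + (-7/2592)·4 + (-17/108)·1 = 1/3 ✓
b·Ac: (-7/2592)·(-36/7) + (-17/108)·(-33/34) = 1/6 ✓
b·c³: 2197/2592·1000/2197 + (-7/2592)·(-8) + (-17/108)·1 = 1/4 ✓
b·(c∘Ac): (-7/2592)·72/7 + (-17/108)·(-33/34) = 1/8 ✓
b·Ac²: (-7/2592)·(-360/91) + (-17/108)·(-6/13) = 1/12 ✓
b·A²c: (-17/108)·(-9/34) = 1/24 ✓; 4 stages ⇒ order 4.

4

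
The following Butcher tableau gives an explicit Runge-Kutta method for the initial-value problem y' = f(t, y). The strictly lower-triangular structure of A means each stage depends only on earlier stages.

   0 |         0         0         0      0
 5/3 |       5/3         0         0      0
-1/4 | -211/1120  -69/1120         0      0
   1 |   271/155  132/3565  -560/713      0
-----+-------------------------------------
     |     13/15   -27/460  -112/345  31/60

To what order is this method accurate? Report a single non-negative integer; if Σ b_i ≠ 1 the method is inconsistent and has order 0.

b = (13/15, -27/460, -112/345, 31/60)
c = (0, 5/3, -1/4, 1)
Ac = (0, 0, -23/224, 8/31)
Σ b_i: 13/15·1 + (-27/460)·1 + (-112/345)·1 + 31/60·1 = 1 ✓
b·c: (-27/460)·5/3 + (-112/345)·(-1/4) + 31/60·1 = 1/2 ✓
b·c²: (-27/460)·25/9 + (-112/345)·1/16 + 31/60·1 = 1/3 ✓
b·Ac: (-112/345)·(-23/224) + 31/60·8/31 = 1/6 ✓
b·c³: (-27/460)·125/27 + (-112/345)·(-1/64) + 31/60·1 = 1/4 ✓
b·(c∘Ac): (-112/345)·23/896 + 31/60·8/31 = 1/8 ✓
b·Ac²: (-112/345)·(-115/672) + 31/60·5/93 = 1/12 ✓
b·A²c: 31/60·5/62 = 1/24 ✓; 4 stages ⇒ order 4.

4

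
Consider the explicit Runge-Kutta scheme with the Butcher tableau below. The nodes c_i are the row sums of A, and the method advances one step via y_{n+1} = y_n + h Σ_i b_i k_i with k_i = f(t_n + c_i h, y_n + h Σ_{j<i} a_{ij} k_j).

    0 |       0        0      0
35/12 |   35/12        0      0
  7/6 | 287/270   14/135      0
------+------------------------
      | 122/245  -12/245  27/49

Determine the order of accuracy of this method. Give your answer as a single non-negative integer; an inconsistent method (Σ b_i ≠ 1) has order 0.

3

b = (122/245, -12/245, 27/49)
c = (0, 35/12, 7/6)
Ac = (0, 0, 49/162)
Σ b_i: 122/245·1 + (-12/245)·1 + 27/49·1 = 1 ✓
b·c: (-12/245)·35/12 + 27/49·7/6 = 1/2 ✓
b·c²: (-12/245)·1225/144 + 27/49·49/36 = 1/3 ✓
b·Ac: 27/49·49/162 = 1/6 ✓; 3 stages ⇒ order 3.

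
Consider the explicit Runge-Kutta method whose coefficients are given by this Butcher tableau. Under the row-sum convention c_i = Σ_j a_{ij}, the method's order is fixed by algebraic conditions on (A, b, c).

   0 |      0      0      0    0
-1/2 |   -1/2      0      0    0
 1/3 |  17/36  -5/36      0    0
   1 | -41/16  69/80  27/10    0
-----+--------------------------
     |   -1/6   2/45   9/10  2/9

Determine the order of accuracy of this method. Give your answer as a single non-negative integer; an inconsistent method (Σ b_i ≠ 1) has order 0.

4

b = (-1/6, 2/45, 9/10, 2/9)
c = (0, -1/2, 1/3, 1)
Ac = (0, 0, 5/72, 15/32)
Σ b_i: (-1/6)·1 + 2/45·1 + 9/10·1 + 2/9·1 = 1 ✓
b·c: 2/45·(-1/2) + 9/10·1/3 + 2/9·1 = 1/2 ✓
b·c²: 2/45·1/4 + 9/10·1/9 + 2/9·1 = 1/3 ✓
b·Ac: 9/10·5/72 + 2/9·15/32 = 1/6 ✓
b·c³: 2/45·(-1/8) + 9/10·1/27 + 2/9·1 = 1/4 ✓
b·(c∘Ac): 9/10·5/216 + 2/9·15/32 = 1/8 ✓
b·Ac²: 9/10·(-5/144) + 2/9·33/64 = 1/12 ✓
b·A²c: 2/9·3/16 = 1/24 ✓; 4 stages ⇒ order 4.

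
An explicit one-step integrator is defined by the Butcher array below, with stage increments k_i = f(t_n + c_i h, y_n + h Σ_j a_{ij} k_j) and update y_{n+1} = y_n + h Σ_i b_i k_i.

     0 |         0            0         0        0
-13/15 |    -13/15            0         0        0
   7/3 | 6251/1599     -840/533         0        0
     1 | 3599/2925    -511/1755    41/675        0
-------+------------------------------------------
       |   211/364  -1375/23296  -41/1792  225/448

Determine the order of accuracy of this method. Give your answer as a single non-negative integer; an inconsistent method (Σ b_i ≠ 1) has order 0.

b = (211/364, -1375/23296, -41/1792, 225/448)
c = (0, -13/15, 7/3, 1)
Ac = (0, 0, 56/41, 266/675)
Σ b_i: 211/364·1 + (-1375/23296)·1 + (-41/1792)·1 + 225/448·1 = 1 ✓
b·c: (-1375/23296)·(-13/15) + (-41/1792)·7/3 + 225/448·1 = 1/2 ✓
b·c²: (-1375/23296)·169/225 + (-41/1792)·49/9 + 225/448·1 = 1/3 ✓
b·Ac: (-41/1792)·56/41 + 225/448·266/675 = 1/6 ✓
b·c³: (-1375/23296)·(-2197/3375) + (-41/1792)·343/27 + 225/448·1 = 1/4 ✓
b·(c∘Ac): (-41/1792)·392/123 + 225/448·266/675 = 1/8 ✓
b·Ac²: (-41/1792)·(-728/615) + 225/448·14/125 = 1/12 ✓
b·A²c: 225/448·56/675 = 1/24 ✓; 4 stages ⇒ order 4.

4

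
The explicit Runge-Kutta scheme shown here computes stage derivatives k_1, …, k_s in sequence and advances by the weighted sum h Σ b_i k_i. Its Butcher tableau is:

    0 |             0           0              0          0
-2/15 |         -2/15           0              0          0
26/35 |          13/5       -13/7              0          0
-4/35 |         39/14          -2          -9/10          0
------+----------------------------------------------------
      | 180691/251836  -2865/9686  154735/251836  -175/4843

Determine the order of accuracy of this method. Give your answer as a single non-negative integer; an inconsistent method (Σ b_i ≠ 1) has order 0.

b = (180691/251836, -2865/9686, 154735/251836, -175/4843)
c = (0, -2/15, 26/35, -4/35)
Ac = (0, 0, 26/105, -211/525)
Σ b_i: 180691/251836·1 + (-2865/9686)·1 + 154735/251836·1 + (-175/4843)·1 = 1 ✓
b·c: (-2865/9686)·(-2/15) + 154735/251836·26/35 + (-175/4843)·(-4/35) = 1/2 ✓
b·c²: (-2865/9686)·4/225 + 154735/251836·676/1225 + (-175/4843)·16/1225 = 1/3 ✓
b·Ac: 154735/251836·26/105 + (-175/4843)·(-211/525) = 1/6 ✓
b·c³: (-2865/9686)·(-8/3375) + 154735/251836·17576/42875 + (-175/4843)·(-64/42875) = 13488998/53394075 ≠ 1/4 ⇒ order 3.
b·(c∘Ac): 154735/251836·676/3675 + (-175/4843)·844/18375 = 56629/508515 ≠ 1/8
b·Ac²: 154735/251836·(-52/1575) + (-175/4843)·(-29338/55125) = -1609/1525545 ≠ 1/12
b·A²c: (-175/4843)·(-39/175) = 39/4843 ≠ 1/24

3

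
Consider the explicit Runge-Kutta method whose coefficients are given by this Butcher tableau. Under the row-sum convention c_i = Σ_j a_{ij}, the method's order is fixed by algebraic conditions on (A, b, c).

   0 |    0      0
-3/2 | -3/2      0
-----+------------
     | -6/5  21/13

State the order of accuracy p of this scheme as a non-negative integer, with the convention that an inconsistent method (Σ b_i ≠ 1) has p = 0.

b = (-6/5, 21/13)
c = (0, -3/2)
Σ b_i: (-6/5)·1 + 21/13·1 = 27/65 ≠ 1 ⇒ order 0.

0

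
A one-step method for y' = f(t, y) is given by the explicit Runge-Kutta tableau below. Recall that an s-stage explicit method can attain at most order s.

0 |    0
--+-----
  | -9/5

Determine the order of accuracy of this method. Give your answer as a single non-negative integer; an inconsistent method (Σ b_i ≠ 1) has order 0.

0

b = (-9/5)
c = (0)
Σ b_i: (-9/5)·1 = -9/5 ≠ 1 ⇒ order 0.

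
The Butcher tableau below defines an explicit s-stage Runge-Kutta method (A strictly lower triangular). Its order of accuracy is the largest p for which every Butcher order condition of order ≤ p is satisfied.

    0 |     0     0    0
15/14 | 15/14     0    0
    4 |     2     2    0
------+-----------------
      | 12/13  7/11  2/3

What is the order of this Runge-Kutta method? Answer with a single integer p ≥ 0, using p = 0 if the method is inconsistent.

b = (12/13, 7/11, 2/3)
c = (0, 15/14, 4)
Ac = (0, 0, 15/7)
Σ b_i: 12/13·1 + 7/11·1 + 2/3·1 = 955/429 ≠ 1 ⇒ order 0.

0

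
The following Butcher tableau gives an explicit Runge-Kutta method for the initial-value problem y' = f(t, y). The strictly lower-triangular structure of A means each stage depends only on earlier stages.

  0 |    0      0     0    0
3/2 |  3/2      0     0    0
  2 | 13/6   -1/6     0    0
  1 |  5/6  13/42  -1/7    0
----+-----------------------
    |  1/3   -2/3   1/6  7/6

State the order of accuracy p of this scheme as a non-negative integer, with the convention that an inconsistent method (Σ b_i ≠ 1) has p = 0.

4

b = (1/3, -2/3, 1/6, 7/6)
c = (0, 3/2, 2, 1)
Ac = (0, 0, -1/4, 5/28)
Σ b_i: 1/3·1 + (-2/3)·1 + 1/6·1 + 7/6·1 = 1 ✓
b·c: (-2/3)·3/2 + 1/6·2 + 7/6·1 = 1/2 ✓
b·c²: (-2/3)·9/4 + 1/6·4 + 7/6·1 = 1/3 ✓
b·Ac: 1/6·(-1/4) + 7/6·5/28 = 1/6 ✓
b·c³: (-2/3)·27/8 + 1/6·8 + 7/6·1 = 1/4 ✓
b·(c∘Ac): 1/6·(-1/2) + 7/6·5/28 = 1/8 ✓
b·Ac²: 1/6·(-3/8) + 7/6·1/8 = 1/12 ✓
b·A²c: 7/6·1/28 = 1/24 ✓; 4 stages ⇒ order 4.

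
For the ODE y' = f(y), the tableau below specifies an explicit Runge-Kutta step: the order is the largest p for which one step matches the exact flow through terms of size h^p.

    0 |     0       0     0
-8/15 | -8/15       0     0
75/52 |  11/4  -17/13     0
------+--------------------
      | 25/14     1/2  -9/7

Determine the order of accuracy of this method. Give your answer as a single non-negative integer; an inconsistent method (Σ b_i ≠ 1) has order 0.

b = (25/14, 1/2, -9/7)
c = (0, -8/15, 75/52)
Ac = (0, 0, 136/195)
Σ b_i: 25/14·1 + 1/2·1 + (-9/7)·1 = 1 ✓
b·c: 1/2·(-8/15) + (-9/7)·75/52 = -11581/5460 ≠ 1/2 ⇒ order 1.

1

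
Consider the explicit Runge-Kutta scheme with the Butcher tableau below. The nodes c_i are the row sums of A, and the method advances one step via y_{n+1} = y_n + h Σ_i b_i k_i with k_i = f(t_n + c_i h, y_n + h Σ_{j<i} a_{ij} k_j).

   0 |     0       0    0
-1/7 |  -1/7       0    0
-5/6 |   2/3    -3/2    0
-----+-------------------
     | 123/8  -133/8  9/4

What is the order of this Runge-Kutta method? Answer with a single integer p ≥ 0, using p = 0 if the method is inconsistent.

2

b = (123/8, -133/8, 9/4)
c = (0, -1/7, -5/6)
Ac = (0, 0, 3/14)
Σ b_i: 123/8·1 + (-133/8)·1 + 9/4·1 = 1 ✓
b·c: (-133/8)·(-1/7) + 9/4·(-5/6) = 1/2 ✓
b·c²: (-133/8)·1/49 + 9/4·25/36 = 137/112 ≠ 1/3 ⇒ order 2.
b·Ac: 9/4·3/14 = 27/56 ≠ 1/6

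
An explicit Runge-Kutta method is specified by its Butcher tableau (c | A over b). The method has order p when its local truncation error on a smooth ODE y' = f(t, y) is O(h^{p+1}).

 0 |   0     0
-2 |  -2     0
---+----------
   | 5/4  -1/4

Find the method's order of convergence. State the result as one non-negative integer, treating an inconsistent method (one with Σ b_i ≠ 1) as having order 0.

2

b = (5/4, -1/4)
c = (0, -2)
Σ b_i: 5/4·1 + (-1/4)·1 = 1 ✓
b·c: (-1/4)·(-2) = 1/2 ✓; 2 stages ⇒ order 2.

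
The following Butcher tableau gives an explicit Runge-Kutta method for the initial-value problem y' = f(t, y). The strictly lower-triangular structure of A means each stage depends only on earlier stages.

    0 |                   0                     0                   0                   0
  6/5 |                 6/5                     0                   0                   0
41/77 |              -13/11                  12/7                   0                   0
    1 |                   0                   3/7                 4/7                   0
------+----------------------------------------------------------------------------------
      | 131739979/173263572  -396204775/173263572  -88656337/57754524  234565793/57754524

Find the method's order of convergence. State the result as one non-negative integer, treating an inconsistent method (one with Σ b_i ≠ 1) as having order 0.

3

b = (131739979/173263572, -396204775/173263572, -88656337/57754524, 234565793/57754524)
c = (0, 6/5, 41/77, 1)
Ac = (0, 0, 72/35, 2206/2695)
Σ b_i: 131739979/173263572·1 + (-396204775/173263572)·1 + (-88656337/57754524)·1 + 234565793/57754524·1 = 1 ✓
b·c: (-396204775/173263572)·6/5 + (-88656337/57754524)·41/77 + 234565793/57754524·1 = 1/2 ✓
b·c²: (-396204775/173263572)·36/25 + (-88656337/57754524)·1681/5929 + 234565793/57754524·1 = 1/3 ✓
b·Ac: (-88656337/57754524)·72/35 + 234565793/57754524·2206/2695 = 1/6 ✓
b·c³: (-396204775/173263572)·216/125 + (-88656337/57754524)·68921/456533 + 234565793/57754524·1 = -676854791/5558872935 ≠ 1/4 ⇒ order 3.
b·(c∘Ac): (-88656337/57754524)·2952/2695 + 234565793/57754524·2206/2695 = 237234353/144386310 ≠ 1/8
b·Ac²: (-88656337/57754524)·432/175 + 234565793/57754524·808432/1037575 = -3473790832/5558872935 ≠ 1/12
b·A²c: 234565793/57754524·288/245 = 114889368/24064385 ≠ 1/24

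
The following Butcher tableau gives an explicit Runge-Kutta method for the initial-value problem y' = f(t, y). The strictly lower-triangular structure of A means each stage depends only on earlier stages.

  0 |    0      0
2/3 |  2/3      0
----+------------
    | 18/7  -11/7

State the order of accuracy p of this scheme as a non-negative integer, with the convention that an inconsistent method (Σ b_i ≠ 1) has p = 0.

b = (18/7, -11/7)
c = (0, 2/3)
Σ b_i: 18/7·1 + (-11/7)·1 = 1 ✓
b·c: (-11/7)·2/3 = -22/21 ≠ 1/2 ⇒ order 1.

1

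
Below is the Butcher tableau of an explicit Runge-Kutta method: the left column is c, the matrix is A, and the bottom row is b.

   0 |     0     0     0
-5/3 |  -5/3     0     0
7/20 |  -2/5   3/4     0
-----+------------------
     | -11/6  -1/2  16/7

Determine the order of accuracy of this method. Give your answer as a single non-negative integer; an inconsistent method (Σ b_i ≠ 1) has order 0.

0

b = (-11/6, -1/2, 16/7)
c = (0, -5/3, 7/20)
Ac = (0, 0, -5/4)
Σ b_i: (-11/6)·1 + (-1/2)·1 + 16/7·1 = -1/21 ≠ 1 ⇒ order 0.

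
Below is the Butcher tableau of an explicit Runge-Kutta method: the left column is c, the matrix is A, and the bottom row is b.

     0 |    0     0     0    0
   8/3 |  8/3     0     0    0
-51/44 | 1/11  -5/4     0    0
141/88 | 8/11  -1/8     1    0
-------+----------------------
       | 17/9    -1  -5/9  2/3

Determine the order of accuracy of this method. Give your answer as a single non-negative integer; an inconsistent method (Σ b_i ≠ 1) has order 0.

b = (17/9, -1, -5/9, 2/3)
c = (0, 8/3, -51/44, 141/88)
Ac = (0, 0, -10/3, -197/132)
Σ b_i: 17/9·1 + (-1)·1 + (-5/9)·1 + 2/3·1 = 1 ✓
b·c: (-1)·8/3 + (-5/9)·(-51/44) + 2/3·141/88 = -21/22 ≠ 1/2 ⇒ order 1.

1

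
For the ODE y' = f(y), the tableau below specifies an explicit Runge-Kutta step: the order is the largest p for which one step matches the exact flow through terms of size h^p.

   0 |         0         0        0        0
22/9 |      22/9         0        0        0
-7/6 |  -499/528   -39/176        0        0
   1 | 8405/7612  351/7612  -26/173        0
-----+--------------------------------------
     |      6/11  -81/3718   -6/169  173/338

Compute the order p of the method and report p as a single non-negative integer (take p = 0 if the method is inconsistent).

4

b = (6/11, -81/3718, -6/169, 173/338)
c = (0, 22/9, -7/6, 1)
Ac = (0, 0, -13/24, 299/1038)
Σ b_i: 6/11·1 + (-81/3718)·1 + (-6/169)·1 + 173/338·1 = 1 ✓
b·c: (-81/3718)·22/9 + (-6/169)·(-7/6) + 173/338·1 = 1/2 ✓
b·c²: (-81/3718)·484/81 + (-6/169)·49/36 + 173/338·1 = 1/3 ✓
b·Ac: (-6/169)·(-13/24) + 173/338·299/1038 = 1/6 ✓
b·c³: (-81/3718)·10648/729 + (-6/169)·(-343/216) + 173/338·1 = 1/4 ✓
b·(c∘Ac): (-6/169)·91/144 + 173/338·299/1038 = 1/8 ✓
b·Ac²: (-6/169)·(-143/108) + 173/338·221/3114 = 1/12 ✓
b·A²c: 173/338·169/2076 = 1/24 ✓; 4 stages ⇒ order 4.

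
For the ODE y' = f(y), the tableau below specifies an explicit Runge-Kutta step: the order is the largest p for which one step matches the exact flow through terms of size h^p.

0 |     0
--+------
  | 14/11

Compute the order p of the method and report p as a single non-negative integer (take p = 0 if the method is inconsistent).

0

b = (14/11)
c = (0)
Σ b_i: 14/11·1 = 14/11 ≠ 1 ⇒ order 0.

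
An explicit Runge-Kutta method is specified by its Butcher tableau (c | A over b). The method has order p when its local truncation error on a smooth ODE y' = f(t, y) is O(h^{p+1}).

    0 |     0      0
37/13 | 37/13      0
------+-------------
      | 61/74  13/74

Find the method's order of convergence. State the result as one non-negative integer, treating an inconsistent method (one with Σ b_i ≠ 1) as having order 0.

b = (61/74, 13/74)
c = (0, 37/13)
Σ b_i: 61/74·1 + 13/74·1 = 1 ✓
b·c: 13/74·37/13 = 1/2 ✓; 2 stages ⇒ order 2.

2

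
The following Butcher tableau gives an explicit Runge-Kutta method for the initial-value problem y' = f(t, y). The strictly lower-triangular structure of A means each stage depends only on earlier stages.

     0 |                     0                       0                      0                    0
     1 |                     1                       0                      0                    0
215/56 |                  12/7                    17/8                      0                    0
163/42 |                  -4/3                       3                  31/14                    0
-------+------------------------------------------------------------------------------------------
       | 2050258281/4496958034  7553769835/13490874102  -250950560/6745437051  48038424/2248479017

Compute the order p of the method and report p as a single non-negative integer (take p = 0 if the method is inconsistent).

b = (2050258281/4496958034, 7553769835/13490874102, -250950560/6745437051, 48038424/2248479017)
c = (0, 1, 215/56, 163/42)
Ac = (0, 0, 17/8, 9017/784)
Σ b_i: 2050258281/4496958034·1 + 7553769835/13490874102·1 + (-250950560/6745437051)·1 + 48038424/2248479017·1 = 1 ✓
b·c: 7553769835/13490874102·1 + (-250950560/6745437051)·215/56 + 48038424/2248479017·163/42 = 1/2 ✓
b·c²: 7553769835/13490874102·1 + (-250950560/6745437051)·46225/3136 + 48038424/2248479017·26569/1764 = 1/3 ✓
b·Ac: (-250950560/6745437051)·17/8 + 48038424/2248479017·9017/784 = 1/6 ✓
b·c³: 7553769835/13490874102·1 + (-250950560/6745437051)·9938375/175616 + 48038424/2248479017·4330747/74088 = -672221401097/2266466849136 ≠ 1/4 ⇒ order 3.
b·(c∘Ac): (-250950560/6745437051)·3655/448 + 48038424/2248479017·1469771/32928 = 122789508187/188872237428 ≠ 1/8
b·Ac²: (-250950560/6745437051)·17/8 + 48038424/2248479017·1564687/43904 = 515516860087/755488949712 ≠ 1/12
b·A²c: 48038424/2248479017·527/112 = 452075883/4496958034 ≠ 1/24

3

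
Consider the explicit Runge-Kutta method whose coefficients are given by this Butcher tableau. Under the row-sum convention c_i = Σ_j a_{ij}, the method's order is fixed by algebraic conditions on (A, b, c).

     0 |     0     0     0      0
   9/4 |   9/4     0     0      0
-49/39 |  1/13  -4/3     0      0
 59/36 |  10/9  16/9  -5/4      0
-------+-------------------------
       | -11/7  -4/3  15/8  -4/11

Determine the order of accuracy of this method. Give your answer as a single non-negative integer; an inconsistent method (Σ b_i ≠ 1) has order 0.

b = (-11/7, -4/3, 15/8, -4/11)
c = (0, 9/4, -49/39, 59/36)
Ac = (0, 0, -3, 869/156)
Σ b_i: (-11/7)·1 + (-4/3)·1 + 15/8·1 + (-4/11)·1 = -2575/1848 ≠ 1 ⇒ order 0.

0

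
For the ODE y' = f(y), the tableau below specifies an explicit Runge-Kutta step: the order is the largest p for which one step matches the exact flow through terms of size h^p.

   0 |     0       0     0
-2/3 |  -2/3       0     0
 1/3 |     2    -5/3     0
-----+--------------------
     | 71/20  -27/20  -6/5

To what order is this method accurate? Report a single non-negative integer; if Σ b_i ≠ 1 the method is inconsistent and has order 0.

b = (71/20, -27/20, -6/5)
c = (0, -2/3, 1/3)
Ac = (0, 0, 10/9)
Σ b_i: 71/20·1 + (-27/20)·1 + (-6/5)·1 = 1 ✓
b·c: (-27/20)·(-2/3) + (-6/5)·1/3 = 1/2 ✓
b·c²: (-27/20)·4/9 + (-6/5)·1/9 = -11/15 ≠ 1/3 ⇒ order 2.
b·Ac: (-6/5)·10/9 = -4/3 ≠ 1/6

2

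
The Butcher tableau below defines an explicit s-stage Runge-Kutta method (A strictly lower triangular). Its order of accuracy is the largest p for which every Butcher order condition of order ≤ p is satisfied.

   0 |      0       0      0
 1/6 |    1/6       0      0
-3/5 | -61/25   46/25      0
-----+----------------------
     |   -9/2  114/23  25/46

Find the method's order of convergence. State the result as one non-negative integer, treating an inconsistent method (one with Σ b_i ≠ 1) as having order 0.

b = (-9/2, 114/23, 25/46)
c = (0, 1/6, -3/5)
Ac = (0, 0, 23/75)
Σ b_i: (-9/2)·1 + 114/23·1 + 25/46·1 = 1 ✓
b·c: 114/23·1/6 + 25/46·(-3/5) = 1/2 ✓
b·c²: 114/23·1/36 + 25/46·9/25 = 1/3 ✓
b·Ac: 25/46·23/75 = 1/6 ✓; 3 stages ⇒ order 3.

3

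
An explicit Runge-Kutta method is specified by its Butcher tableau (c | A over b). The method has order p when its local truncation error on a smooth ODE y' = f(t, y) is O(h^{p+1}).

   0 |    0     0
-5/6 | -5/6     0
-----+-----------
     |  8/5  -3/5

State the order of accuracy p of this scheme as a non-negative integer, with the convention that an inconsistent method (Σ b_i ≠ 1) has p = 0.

b = (8/5, -3/5)
c = (0, -5/6)
Σ b_i: 8/5·1 + (-3/5)·1 = 1 ✓
b·c: (-3/5)·(-5/6) = 1/2 ✓; 2 stages ⇒ order 2.

2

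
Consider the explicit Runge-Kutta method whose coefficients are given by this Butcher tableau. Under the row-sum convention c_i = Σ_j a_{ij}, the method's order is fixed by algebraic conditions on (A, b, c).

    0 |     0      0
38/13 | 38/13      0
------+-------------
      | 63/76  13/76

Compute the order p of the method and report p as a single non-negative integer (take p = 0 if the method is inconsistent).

b = (63/76, 13/76)
c = (0, 38/13)
Σ b_i: 63/76·1 + 13/76·1 = 1 ✓
b·c: 13/76·38/13 = 1/2 ✓; 2 stages ⇒ order 2.

2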